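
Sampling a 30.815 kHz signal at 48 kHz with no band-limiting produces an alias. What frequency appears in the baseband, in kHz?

Nyquist = 48,000/2 = 24,000 Hz; 30,815 Hz exceeds it.
Alias = |30,815 − 1×48,000| = |30,815 − 48,000| = 17,185 Hz = 17.185 kHz.

17.185 kHz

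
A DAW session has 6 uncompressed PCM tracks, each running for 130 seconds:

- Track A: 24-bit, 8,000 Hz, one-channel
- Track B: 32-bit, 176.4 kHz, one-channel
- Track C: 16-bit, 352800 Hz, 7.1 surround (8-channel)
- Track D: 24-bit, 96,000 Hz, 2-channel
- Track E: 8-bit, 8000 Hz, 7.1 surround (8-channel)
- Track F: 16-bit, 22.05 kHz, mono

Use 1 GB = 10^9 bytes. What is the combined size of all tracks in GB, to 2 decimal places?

0.92 GB

Track A: 8,000 × 130 × 3 × 1 = 3,120,000 bytes.
Track B: 176,400 × 130 × 4 × 1 = 91,728,000 bytes.
Track C: 352,800 × 130 × 2 × 8 = 733,824,000 bytes.
Track D: 96,000 × 130 × 3 × 2 = 74,880,000 bytes.
Track E: 8,000 × 130 × 1 × 8 = 8,320,000 bytes.
Track F: 22,050 × 130 × 2 × 1 = 5,733,000 bytes.
Total = 917,605,000 bytes = 0.92 GB.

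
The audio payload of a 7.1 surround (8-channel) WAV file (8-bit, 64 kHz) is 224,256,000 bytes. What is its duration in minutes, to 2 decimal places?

Byte rate = 64,000 × 1 × 8 = 512,000 bytes/s.
Duration = 224,256,000 / 512,000 = 438 s.
438 s / 60 = 7.30 minutes.

7.30 minutes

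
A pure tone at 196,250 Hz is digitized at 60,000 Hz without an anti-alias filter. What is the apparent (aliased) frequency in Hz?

16,250 Hz

Nyquist = 60,000/2 = 30,000 Hz; 196,250 Hz exceeds it.
Alias = |196,250 − 3×60,000| = |196,250 − 180,000| = 16,250 Hz.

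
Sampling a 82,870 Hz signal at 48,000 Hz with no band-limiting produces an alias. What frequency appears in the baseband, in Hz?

Nyquist = 48,000/2 = 24,000 Hz; 82,870 Hz exceeds it.
Alias = |82,870 − 2×48,000| = |82,870 − 96,000| = 13,130 Hz.

13,130 Hz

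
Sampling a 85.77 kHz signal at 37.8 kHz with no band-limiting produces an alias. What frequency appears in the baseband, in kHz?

10.17 kHz

Nyquist = 37,800/2 = 18,900 Hz; 85,770 Hz exceeds it.
Alias = |85,770 − 2×37,800| = |85,770 − 75,600| = 10,170 Hz = 10.17 kHz.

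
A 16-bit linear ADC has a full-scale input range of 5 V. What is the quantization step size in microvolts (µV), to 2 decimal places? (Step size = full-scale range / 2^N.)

5 V / 2^16 = 5 / 65,536 V = 76.29 µV.

76.29 µV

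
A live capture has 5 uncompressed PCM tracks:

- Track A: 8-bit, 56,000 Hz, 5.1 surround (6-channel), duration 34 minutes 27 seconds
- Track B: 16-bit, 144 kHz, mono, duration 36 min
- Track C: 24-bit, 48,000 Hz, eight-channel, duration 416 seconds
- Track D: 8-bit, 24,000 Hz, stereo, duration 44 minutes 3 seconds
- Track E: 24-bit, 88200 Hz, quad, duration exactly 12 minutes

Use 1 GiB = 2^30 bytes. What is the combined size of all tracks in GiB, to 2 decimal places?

2.50 GiB

Track A: 34 minutes 27 seconds = 2,067 s; 56,000 × 2,067 × 1 × 6 = 694,512,000 bytes.
Track B: 36 min = 2,160 s; 144,000 × 2,160 × 2 × 1 = 622,080,000 bytes.
Track C: 48,000 × 416 × 3 × 8 = 479,232,000 bytes.
Track D: 44 minutes 3 seconds = 2,643 s; 24,000 × 2,643 × 1 × 2 = 126,864,000 bytes.
Track E: exactly 12 minutes = 720 s; 88,200 × 720 × 3 × 4 = 762,048,000 bytes.
Total = 2,684,736,000 bytes = 2.50 GiB.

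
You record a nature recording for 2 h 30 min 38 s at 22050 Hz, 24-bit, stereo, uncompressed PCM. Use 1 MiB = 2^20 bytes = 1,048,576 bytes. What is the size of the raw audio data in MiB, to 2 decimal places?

Duration = 2 h 30 min 38 s = 9,038 s.
Bytes = 22,050 samples/s × 9,038 s × 3 bytes/sample × 2 ch = 1,195,727,400 bytes.
1,195,727,400 / 1,048,576 = 1140.33 MiB.

1140.33 MiB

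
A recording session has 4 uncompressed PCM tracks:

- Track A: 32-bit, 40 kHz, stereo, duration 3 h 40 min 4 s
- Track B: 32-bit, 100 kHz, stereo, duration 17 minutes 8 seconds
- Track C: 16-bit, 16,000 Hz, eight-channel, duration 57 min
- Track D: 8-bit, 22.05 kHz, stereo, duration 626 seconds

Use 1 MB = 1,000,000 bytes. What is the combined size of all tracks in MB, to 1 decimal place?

5950.8 MB

Track A: 3 h 40 min 4 s = 13,204 s; 40,000 × 13,204 × 4 × 2 = 4,225,280,000 bytes.
Track B: 17 minutes 8 seconds = 1,028 s; 100,000 × 1,028 × 4 × 2 = 822,400,000 bytes.
Track C: 57 min = 3,420 s; 16,000 × 3,420 × 2 × 8 = 875,520,000 bytes.
Track D: 22,050 × 626 × 1 × 2 = 27,606,600 bytes.
Total = 5,950,806,600 bytes = 5950.8 MB.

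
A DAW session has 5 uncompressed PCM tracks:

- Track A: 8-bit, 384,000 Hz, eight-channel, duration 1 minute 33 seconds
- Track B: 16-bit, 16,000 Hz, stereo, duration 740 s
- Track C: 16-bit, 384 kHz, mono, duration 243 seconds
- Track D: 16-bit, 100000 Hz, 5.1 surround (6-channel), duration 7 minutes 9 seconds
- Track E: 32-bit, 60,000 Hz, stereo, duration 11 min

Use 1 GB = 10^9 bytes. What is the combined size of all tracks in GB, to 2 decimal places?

Track A: 1 minute 33 seconds = 93 s; 384,000 × 93 × 1 × 8 = 285,696,000 bytes.
Track B: 16,000 × 740 × 2 × 2 = 47,360,000 bytes.
Track C: 384,000 × 243 × 2 × 1 = 186,624,000 bytes.
Track D: 7 minutes 9 seconds = 429 s; 100,000 × 429 × 2 × 6 = 514,800,000 bytes.
Track E: 11 min = 660 s; 60,000 × 660 × 4 × 2 = 316,800,000 bytes.
Total = 1,351,280,000 bytes = 1.35 GB.

1.35 GB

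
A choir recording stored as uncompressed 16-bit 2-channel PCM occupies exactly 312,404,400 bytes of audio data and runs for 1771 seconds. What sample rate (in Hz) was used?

Bytes = sample_rate × seconds × bytes_per_sample × channels.
sample_rate = 312,404,400 / (1,771 × 2 × 2) = 312,404,400 / 7,084 = 44,100 Hz.

44,100 Hz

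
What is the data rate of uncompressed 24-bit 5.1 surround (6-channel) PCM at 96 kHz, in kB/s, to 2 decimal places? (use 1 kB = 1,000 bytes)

1728.00 kB/s

Bit rate = 96,000 × 24 × 6 = 13,824,000 bits/s.
13,824,000 / 8 = 1,728,000 B/s = 1728.00 kB/s.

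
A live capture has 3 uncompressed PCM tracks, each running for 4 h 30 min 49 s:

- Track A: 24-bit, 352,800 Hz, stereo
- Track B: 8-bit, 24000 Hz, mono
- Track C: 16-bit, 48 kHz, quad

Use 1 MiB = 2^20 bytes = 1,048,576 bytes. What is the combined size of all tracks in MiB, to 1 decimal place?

4 h 30 min 49 s = 16,249 s.
Track A: 352,800 × 16,249 × 3 × 2 = 34,395,883,200 bytes.
Track B: 24,000 × 16,249 × 1 × 1 = 389,976,000 bytes.
Track C: 48,000 × 16,249 × 2 × 4 = 6,239,616,000 bytes.
Total = 41,025,475,200 bytes = 39124.9 MiB.

39124.9 MiB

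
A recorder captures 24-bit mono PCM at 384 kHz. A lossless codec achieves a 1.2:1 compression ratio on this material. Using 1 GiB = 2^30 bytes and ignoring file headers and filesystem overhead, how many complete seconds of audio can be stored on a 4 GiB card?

Uncompressed byte rate = 384,000 × 3 × 1 = 1,152,000 bytes/s.
After 1.2:1 compression, effective rate ≈ 960000 bytes/s.
Capacity = 4 × 1,073,741,824 = 4,294,967,296 bytes.
4,294,967,296 / effective rate ≈ 4473.92 s → 4,473 seconds.

4,473 seconds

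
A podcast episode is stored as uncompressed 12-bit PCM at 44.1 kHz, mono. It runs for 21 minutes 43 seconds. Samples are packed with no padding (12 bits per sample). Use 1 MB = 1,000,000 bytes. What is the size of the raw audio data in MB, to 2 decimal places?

86.19 MB

Duration = 21 minutes 43 seconds = 1,303 s.
Bits = 44,100 × 1,303 × 12 × 1 = 689,547,600 bits = 86,193,450 bytes.
86,193,450 / 1,000,000 = 86.19 MB.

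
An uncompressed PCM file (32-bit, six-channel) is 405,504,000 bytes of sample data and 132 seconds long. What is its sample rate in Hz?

Bytes = sample_rate × seconds × bytes_per_sample × channels.
sample_rate = 405,504,000 / (132 × 4 × 6) = 405,504,000 / 3,168 = 128,000 Hz.

128,000 Hz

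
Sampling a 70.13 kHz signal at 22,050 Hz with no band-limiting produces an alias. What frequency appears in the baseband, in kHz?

Nyquist = 22,050/2 = 11,025 Hz; 70,130 Hz exceeds it.
Alias = |70,130 − 3×22,050| = |70,130 − 66,150| = 3,980 Hz = 3.98 kHz.

3.98 kHz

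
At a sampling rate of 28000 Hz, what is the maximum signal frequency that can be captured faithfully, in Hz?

14,000 Hz

Nyquist frequency = sample rate / 2 = 28,000 / 2 = 14,000 Hz.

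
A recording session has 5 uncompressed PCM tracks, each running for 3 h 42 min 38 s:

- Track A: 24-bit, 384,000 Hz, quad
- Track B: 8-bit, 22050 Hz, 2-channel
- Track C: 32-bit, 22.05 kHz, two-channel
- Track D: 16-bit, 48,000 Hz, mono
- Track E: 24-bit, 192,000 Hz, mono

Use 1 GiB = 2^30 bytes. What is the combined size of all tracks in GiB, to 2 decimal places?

68.43 GiB

3 h 42 min 38 s = 13,358 s.
Track A: 384,000 × 13,358 × 3 × 4 = 61,553,664,000 bytes.
Track B: 22,050 × 13,358 × 1 × 2 = 589,087,800 bytes.
Track C: 22,050 × 13,358 × 4 × 2 = 2,356,351,200 bytes.
Track D: 48,000 × 13,358 × 2 × 1 = 1,282,368,000 bytes.
Track E: 192,000 × 13,358 × 3 × 1 = 7,694,208,000 bytes.
Total = 73,475,679,000 bytes = 68.43 GiB.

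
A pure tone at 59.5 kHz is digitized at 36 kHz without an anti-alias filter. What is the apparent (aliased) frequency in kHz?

Nyquist = 36,000/2 = 18,000 Hz; 59,500 Hz exceeds it.
Alias = |59,500 − 2×36,000| = |59,500 − 72,000| = 12,500 Hz = 12.5 kHz.

12.5 kHz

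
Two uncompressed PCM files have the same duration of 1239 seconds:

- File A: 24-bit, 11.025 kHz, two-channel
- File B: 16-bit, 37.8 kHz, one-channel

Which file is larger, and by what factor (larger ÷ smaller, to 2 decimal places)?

File A: 11,025 × 3 × 2 = 66,150 bytes/s.
File B: 37,800 × 2 × 1 = 75,600 bytes/s.
File B is larger; ratio = 93,668,400 / 81,959,850 = 1.14.

File B, by a factor of 1.14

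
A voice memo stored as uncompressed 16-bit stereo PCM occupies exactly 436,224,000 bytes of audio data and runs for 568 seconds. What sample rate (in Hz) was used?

Bytes = sample_rate × seconds × bytes_per_sample × channels.
sample_rate = 436,224,000 / (568 × 2 × 2) = 436,224,000 / 2,272 = 192,000 Hz.

192,000 Hz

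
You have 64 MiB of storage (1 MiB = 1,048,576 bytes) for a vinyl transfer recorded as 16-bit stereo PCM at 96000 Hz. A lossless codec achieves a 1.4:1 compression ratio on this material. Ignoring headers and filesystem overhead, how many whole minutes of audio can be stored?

Uncompressed byte rate = 96,000 × 2 × 2 = 384,000 bytes/s.
After 1.4:1 compression, effective rate ≈ 274285.71 bytes/s.
Capacity = 64 × 1,048,576 = 67,108,864 bytes.
67,108,864 / effective rate ≈ 244.67 s → 4 minutes.

4 minutes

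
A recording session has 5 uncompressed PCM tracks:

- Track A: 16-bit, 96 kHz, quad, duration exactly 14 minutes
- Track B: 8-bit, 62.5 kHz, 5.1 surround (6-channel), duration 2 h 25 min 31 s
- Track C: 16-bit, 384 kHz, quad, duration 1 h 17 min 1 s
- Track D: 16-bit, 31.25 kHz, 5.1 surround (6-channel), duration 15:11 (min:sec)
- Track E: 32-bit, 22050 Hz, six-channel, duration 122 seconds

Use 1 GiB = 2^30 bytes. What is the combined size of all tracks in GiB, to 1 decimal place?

Track A: exactly 14 minutes = 840 s; 96,000 × 840 × 2 × 4 = 645,120,000 bytes.
Track B: 2 h 25 min 31 s = 8,731 s; 62,500 × 8,731 × 1 × 6 = 3,274,125,000 bytes.
Track C: 1 h 17 min 1 s = 4,621 s; 384,000 × 4,621 × 2 × 4 = 14,195,712,000 bytes.
Track D: 15:11 (min:sec) = 911 s; 31,250 × 911 × 2 × 6 = 341,625,000 bytes.
Track E: 22,050 × 122 × 4 × 6 = 64,562,400 bytes.
Total = 18,521,144,400 bytes = 17.2 GiB.

17.2 GiB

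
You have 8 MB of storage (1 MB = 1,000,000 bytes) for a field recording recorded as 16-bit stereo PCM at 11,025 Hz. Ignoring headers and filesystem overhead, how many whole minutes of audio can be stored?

3 minutes

Uncompressed byte rate = 11,025 × 2 × 2 = 44,100 bytes/s.
Capacity = 8 × 1,000,000 = 8,000,000 bytes.
8,000,000 / 44,100 ≈ 181.41 s → 3 minutes.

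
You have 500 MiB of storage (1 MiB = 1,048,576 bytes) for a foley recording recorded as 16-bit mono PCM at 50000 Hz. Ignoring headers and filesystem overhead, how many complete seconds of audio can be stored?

5,242 seconds

Uncompressed byte rate = 50,000 × 2 × 1 = 100,000 bytes/s.
Capacity = 500 × 1,048,576 = 524,288,000 bytes.
524,288,000 / 100,000 ≈ 5242.88 s → 5,242 seconds.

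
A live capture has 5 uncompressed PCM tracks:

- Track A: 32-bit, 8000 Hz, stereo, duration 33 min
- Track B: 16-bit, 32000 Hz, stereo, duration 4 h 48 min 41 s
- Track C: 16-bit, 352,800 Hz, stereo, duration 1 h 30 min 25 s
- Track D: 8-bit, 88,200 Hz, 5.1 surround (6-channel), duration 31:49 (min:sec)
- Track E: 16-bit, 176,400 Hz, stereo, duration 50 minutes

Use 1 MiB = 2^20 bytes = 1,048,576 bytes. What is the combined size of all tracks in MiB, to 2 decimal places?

12518.51 MiB

Track A: 33 min = 1,980 s; 8,000 × 1,980 × 4 × 2 = 126,720,000 bytes.
Track B: 4 h 48 min 41 s = 17,321 s; 32,000 × 17,321 × 2 × 2 = 2,217,088,000 bytes.
Track C: 1 h 30 min 25 s = 5,425 s; 352,800 × 5,425 × 2 × 2 = 7,655,760,000 bytes.
Track D: 31:49 (min:sec) = 1,909 s; 88,200 × 1,909 × 1 × 6 = 1,010,242,800 bytes.
Track E: 50 minutes = 3,000 s; 176,400 × 3,000 × 2 × 2 = 2,116,800,000 bytes.
Total = 13,126,610,800 bytes = 12518.51 MiB.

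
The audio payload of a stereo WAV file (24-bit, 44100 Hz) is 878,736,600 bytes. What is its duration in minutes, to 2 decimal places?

55.35 minutes

Byte rate = 44,100 × 3 × 2 = 264,600 bytes/s.
Duration = 878,736,600 / 264,600 = 3,321 s.
3,321 s / 60 = 55.35 minutes.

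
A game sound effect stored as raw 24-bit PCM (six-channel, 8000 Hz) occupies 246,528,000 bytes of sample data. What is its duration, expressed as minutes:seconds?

28:32

Byte rate = 8,000 × 3 × 6 = 144,000 bytes/s.
Duration = 246,528,000 / 144,000 = 1,712 s.
1,712 s = 28:32.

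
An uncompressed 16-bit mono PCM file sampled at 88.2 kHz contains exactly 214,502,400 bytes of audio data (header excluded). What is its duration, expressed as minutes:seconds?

20:16

Byte rate = 88,200 × 2 × 1 = 176,400 bytes/s.
Duration = 214,502,400 / 176,400 = 1,216 s.
1,216 s = 20:16.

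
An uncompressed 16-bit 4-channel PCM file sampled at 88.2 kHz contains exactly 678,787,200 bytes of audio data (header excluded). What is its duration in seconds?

962 seconds

Byte rate = 88,200 × 2 × 4 = 705,600 bytes/s.
Duration = 678,787,200 / 705,600 = 962 s.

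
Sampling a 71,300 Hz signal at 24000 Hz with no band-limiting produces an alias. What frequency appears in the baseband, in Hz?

Nyquist = 24,000/2 = 12,000 Hz; 71,300 Hz exceeds it.
Alias = |71,300 − 3×24,000| = |71,300 − 72,000| = 700 Hz.

700 Hz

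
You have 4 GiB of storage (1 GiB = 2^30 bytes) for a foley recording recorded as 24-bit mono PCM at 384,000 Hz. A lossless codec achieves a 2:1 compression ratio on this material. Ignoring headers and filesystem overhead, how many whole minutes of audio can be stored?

Uncompressed byte rate = 384,000 × 3 × 1 = 1,152,000 bytes/s.
After 2:1 compression, effective rate ≈ 576000 bytes/s.
Capacity = 4 × 1,073,741,824 = 4,294,967,296 bytes.
4,294,967,296 / effective rate ≈ 7456.54 s → 124 minutes.

124 minutes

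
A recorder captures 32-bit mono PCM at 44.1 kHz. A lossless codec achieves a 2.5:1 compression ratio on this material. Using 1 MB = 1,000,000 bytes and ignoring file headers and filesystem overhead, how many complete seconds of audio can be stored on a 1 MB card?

Uncompressed byte rate = 44,100 × 4 × 1 = 176,400 bytes/s.
After 2.5:1 compression, effective rate ≈ 70560 bytes/s.
Capacity = 1 × 1,000,000 = 1,000,000 bytes.
1,000,000 / effective rate ≈ 14.17 s → 14 seconds.

14 seconds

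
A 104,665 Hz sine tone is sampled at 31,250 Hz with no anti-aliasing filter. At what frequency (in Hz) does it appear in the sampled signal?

Nyquist = 31,250/2 = 15,625 Hz; 104,665 Hz exceeds it.
Alias = |104,665 − 3×31,250| = |104,665 − 93,750| = 10,915 Hz.

10,915 Hz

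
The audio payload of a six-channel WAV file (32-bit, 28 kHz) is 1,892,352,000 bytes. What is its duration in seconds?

2,816 seconds

Byte rate = 28,000 × 4 × 6 = 672,000 bytes/s.
Duration = 1,892,352,000 / 672,000 = 2,816 s.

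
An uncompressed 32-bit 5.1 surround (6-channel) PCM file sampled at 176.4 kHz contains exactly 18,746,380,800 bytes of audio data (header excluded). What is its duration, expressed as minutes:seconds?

Byte rate = 176,400 × 4 × 6 = 4,233,600 bytes/s.
Duration = 18,746,380,800 / 4,233,600 = 4,428 s.
4,428 s = 73:48.

73:48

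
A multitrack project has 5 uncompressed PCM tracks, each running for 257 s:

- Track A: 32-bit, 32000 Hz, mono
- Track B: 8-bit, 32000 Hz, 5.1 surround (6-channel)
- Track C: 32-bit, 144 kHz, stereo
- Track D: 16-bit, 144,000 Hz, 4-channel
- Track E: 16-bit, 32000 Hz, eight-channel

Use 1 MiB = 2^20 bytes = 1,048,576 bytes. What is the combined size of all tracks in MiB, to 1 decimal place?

768.6 MiB

Track A: 32,000 × 257 × 4 × 1 = 32,896,000 bytes.
Track B: 32,000 × 257 × 1 × 6 = 49,344,000 bytes.
Track C: 144,000 × 257 × 4 × 2 = 296,064,000 bytes.
Track D: 144,000 × 257 × 2 × 4 = 296,064,000 bytes.
Track E: 32,000 × 257 × 2 × 8 = 131,584,000 bytes.
Total = 805,952,000 bytes = 768.6 MiB.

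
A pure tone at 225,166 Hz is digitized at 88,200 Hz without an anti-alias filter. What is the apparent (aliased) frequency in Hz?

Nyquist = 88,200/2 = 44,100 Hz; 225,166 Hz exceeds it.
Alias = |225,166 − 3×88,200| = |225,166 − 264,600| = 39,434 Hz.

39,434 Hz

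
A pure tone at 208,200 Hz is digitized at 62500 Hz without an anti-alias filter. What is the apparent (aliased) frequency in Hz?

Nyquist = 62,500/2 = 31,250 Hz; 208,200 Hz exceeds it.
Alias = |208,200 − 3×62,500| = |208,200 − 187,500| = 20,700 Hz.

20,700 Hz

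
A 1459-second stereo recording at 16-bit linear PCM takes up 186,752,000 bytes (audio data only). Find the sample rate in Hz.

32,000 Hz

Bytes = sample_rate × seconds × bytes_per_sample × channels.
sample_rate = 186,752,000 / (1,459 × 2 × 2) = 186,752,000 / 5,836 = 32,000 Hz.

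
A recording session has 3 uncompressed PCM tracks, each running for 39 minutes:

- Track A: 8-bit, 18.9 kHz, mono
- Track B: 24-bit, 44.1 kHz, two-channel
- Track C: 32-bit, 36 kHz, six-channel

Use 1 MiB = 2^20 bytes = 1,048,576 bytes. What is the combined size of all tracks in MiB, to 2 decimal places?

39 minutes = 2,340 s.
Track A: 18,900 × 2,340 × 1 × 1 = 44,226,000 bytes.
Track B: 44,100 × 2,340 × 3 × 2 = 619,164,000 bytes.
Track C: 36,000 × 2,340 × 4 × 6 = 2,021,760,000 bytes.
Total = 2,685,150,000 bytes = 2560.76 MiB.

2560.76 MiB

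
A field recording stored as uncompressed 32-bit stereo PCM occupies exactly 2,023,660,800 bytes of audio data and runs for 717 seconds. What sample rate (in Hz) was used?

352,800 Hz

Bytes = sample_rate × seconds × bytes_per_sample × channels.
sample_rate = 2,023,660,800 / (717 × 4 × 2) = 2,023,660,800 / 5,736 = 352,800 Hz.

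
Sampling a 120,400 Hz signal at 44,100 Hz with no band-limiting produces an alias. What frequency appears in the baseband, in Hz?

11,900 Hz

Nyquist = 44,100/2 = 22,050 Hz; 120,400 Hz exceeds it.
Alias = |120,400 − 3×44,100| = |120,400 − 132,300| = 11,900 Hz.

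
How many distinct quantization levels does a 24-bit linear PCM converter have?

2^24 = 16,777,216.

16,777,216 levels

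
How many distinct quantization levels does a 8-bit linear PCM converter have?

256 levels

2^8 = 256.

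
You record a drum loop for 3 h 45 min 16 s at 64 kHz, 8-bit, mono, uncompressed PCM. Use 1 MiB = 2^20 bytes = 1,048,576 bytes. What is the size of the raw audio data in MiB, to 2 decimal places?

Duration = 3 h 45 min 16 s = 13,516 s.
Bytes = 64,000 samples/s × 13,516 s × 1 bytes/sample × 1 ch = 865,024,000 bytes.
865,024,000 / 1,048,576 = 824.95 MiB.

824.95 MiB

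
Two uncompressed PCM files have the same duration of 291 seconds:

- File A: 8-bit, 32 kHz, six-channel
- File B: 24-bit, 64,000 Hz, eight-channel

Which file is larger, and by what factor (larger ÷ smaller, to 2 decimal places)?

File B, by a factor of 8.00

File A: 32,000 × 1 × 6 = 192,000 bytes/s.
File B: 64,000 × 3 × 8 = 1,536,000 bytes/s.
File B is larger; ratio = 446,976,000 / 55,872,000 = 8.00.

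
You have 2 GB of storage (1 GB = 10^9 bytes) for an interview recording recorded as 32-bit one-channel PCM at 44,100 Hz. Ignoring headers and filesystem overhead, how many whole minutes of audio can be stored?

188 minutes

Uncompressed byte rate = 44,100 × 4 × 1 = 176,400 bytes/s.
Capacity = 2 × 1,000,000,000 = 2,000,000,000 bytes.
2,000,000,000 / 176,400 ≈ 11337.87 s → 188 minutes.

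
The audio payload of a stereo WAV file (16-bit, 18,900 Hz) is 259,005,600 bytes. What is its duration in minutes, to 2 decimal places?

57.10 minutes

Byte rate = 18,900 × 2 × 2 = 75,600 bytes/s.
Duration = 259,005,600 / 75,600 = 3,426 s.
3,426 s / 60 = 57.10 minutes.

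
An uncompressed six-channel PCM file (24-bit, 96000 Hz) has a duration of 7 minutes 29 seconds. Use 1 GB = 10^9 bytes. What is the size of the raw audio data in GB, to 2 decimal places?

Duration = 7 minutes 29 seconds = 449 s.
Bytes = 96,000 samples/s × 449 s × 3 bytes/sample × 6 ch = 775,872,000 bytes.
775,872,000 / 1,000,000,000 = 0.78 GB.

0.78 GB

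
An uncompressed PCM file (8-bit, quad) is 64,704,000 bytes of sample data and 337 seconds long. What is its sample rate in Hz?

48,000 Hz

Bytes = sample_rate × seconds × bytes_per_sample × channels.
sample_rate = 64,704,000 / (337 × 1 × 4) = 64,704,000 / 1,348 = 48,000 Hz.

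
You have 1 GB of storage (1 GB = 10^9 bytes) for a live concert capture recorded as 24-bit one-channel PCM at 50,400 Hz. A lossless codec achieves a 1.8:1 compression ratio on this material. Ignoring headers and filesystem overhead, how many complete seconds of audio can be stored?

Uncompressed byte rate = 50,400 × 3 × 1 = 151,200 bytes/s.
After 1.8:1 compression, effective rate ≈ 84000 bytes/s.
Capacity = 1 × 1,000,000,000 = 1,000,000,000 bytes.
1,000,000,000 / effective rate ≈ 11904.76 s → 11,904 seconds.

11,904 seconds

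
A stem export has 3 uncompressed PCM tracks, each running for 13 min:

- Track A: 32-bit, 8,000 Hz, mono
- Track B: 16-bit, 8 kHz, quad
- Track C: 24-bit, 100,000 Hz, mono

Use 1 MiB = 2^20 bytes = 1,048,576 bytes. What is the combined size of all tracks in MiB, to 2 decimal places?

294.57 MiB

13 min = 780 s.
Track A: 8,000 × 780 × 4 × 1 = 24,960,000 bytes.
Track B: 8,000 × 780 × 2 × 4 = 49,920,000 bytes.
Track C: 100,000 × 780 × 3 × 1 = 234,000,000 bytes.
Total = 308,880,000 bytes = 294.57 MiB.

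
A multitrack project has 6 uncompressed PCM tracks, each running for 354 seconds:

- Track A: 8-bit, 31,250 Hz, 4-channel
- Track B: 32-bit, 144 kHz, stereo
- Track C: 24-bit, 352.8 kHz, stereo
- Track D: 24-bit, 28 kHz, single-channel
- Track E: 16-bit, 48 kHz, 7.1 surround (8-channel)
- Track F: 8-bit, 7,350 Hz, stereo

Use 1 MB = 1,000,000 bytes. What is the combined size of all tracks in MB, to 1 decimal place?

Track A: 31,250 × 354 × 1 × 4 = 44,250,000 bytes.
Track B: 144,000 × 354 × 4 × 2 = 407,808,000 bytes.
Track C: 352,800 × 354 × 3 × 2 = 749,347,200 bytes.
Track D: 28,000 × 354 × 3 × 1 = 29,736,000 bytes.
Track E: 48,000 × 354 × 2 × 8 = 271,872,000 bytes.
Track F: 7,350 × 354 × 1 × 2 = 5,203,800 bytes.
Total = 1,508,217,000 bytes = 1508.2 MB.

1508.2 MB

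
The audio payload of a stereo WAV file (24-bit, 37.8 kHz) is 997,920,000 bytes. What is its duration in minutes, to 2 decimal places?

Byte rate = 37,800 × 3 × 2 = 226,800 bytes/s.
Duration = 997,920,000 / 226,800 = 4,400 s.
4,400 s / 60 = 73.33 minutes.

73.33 minutes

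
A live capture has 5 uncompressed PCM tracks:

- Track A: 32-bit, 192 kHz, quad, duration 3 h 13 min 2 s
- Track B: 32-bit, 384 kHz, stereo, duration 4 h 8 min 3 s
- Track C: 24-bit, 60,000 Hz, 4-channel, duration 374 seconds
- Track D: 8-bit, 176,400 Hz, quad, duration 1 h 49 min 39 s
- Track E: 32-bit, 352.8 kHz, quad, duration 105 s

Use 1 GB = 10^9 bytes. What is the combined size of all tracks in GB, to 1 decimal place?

86.8 GB

Track A: 3 h 13 min 2 s = 11,582 s; 192,000 × 11,582 × 4 × 4 = 35,579,904,000 bytes.
Track B: 4 h 8 min 3 s = 14,883 s; 384,000 × 14,883 × 4 × 2 = 45,720,576,000 bytes.
Track C: 60,000 × 374 × 3 × 4 = 269,280,000 bytes.
Track D: 1 h 49 min 39 s = 6,579 s; 176,400 × 6,579 × 1 × 4 = 4,642,142,400 bytes.
Track E: 352,800 × 105 × 4 × 4 = 592,704,000 bytes.
Total = 86,804,606,400 bytes = 86.8 GB.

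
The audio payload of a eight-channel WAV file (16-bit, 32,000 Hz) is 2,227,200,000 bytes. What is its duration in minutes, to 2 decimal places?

72.50 minutes

Byte rate = 32,000 × 2 × 8 = 512,000 bytes/s.
Duration = 2,227,200,000 / 512,000 = 4,350 s.
4,350 s / 60 = 72.50 minutes.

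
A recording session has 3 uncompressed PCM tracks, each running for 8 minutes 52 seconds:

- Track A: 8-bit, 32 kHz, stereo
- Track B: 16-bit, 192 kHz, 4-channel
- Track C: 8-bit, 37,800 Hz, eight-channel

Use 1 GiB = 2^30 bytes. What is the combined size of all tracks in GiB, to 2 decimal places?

8 minutes 52 seconds = 532 s.
Track A: 32,000 × 532 × 1 × 2 = 34,048,000 bytes.
Track B: 192,000 × 532 × 2 × 4 = 817,152,000 bytes.
Track C: 37,800 × 532 × 1 × 8 = 160,876,800 bytes.
Total = 1,012,076,800 bytes = 0.94 GiB.

0.94 GiB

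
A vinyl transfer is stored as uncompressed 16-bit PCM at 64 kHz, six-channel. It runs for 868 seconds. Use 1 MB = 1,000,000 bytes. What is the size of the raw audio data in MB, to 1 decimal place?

Bytes = 64,000 samples/s × 868 s × 2 bytes/sample × 6 ch = 666,624,000 bytes.
666,624,000 / 1,000,000 = 666.6 MB.

666.6 MB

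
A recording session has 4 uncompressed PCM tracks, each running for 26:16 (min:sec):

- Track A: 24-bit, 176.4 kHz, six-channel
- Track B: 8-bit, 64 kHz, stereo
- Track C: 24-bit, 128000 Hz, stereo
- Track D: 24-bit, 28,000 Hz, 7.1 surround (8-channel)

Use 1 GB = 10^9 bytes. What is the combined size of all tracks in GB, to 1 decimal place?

7.5 GB

26:16 (min:sec) = 1,576 s.
Track A: 176,400 × 1,576 × 3 × 6 = 5,004,115,200 bytes.
Track B: 64,000 × 1,576 × 1 × 2 = 201,728,000 bytes.
Track C: 128,000 × 1,576 × 3 × 2 = 1,210,368,000 bytes.
Track D: 28,000 × 1,576 × 3 × 8 = 1,059,072,000 bytes.
Total = 7,475,283,200 bytes = 7.5 GB.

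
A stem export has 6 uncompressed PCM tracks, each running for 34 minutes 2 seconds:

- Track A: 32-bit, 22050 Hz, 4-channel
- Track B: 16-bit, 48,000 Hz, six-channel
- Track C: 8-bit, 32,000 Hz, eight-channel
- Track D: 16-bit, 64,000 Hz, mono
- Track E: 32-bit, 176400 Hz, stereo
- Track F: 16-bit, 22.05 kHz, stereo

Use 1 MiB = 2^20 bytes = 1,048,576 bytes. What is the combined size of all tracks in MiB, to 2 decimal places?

34 minutes 2 seconds = 2,042 s.
Track A: 22,050 × 2,042 × 4 × 4 = 720,417,600 bytes.
Track B: 48,000 × 2,042 × 2 × 6 = 1,176,192,000 bytes.
Track C: 32,000 × 2,042 × 1 × 8 = 522,752,000 bytes.
Track D: 64,000 × 2,042 × 2 × 1 = 261,376,000 bytes.
Track E: 176,400 × 2,042 × 4 × 2 = 2,881,670,400 bytes.
Track F: 22,050 × 2,042 × 2 × 2 = 180,104,400 bytes.
Total = 5,742,512,400 bytes = 5476.49 MiB.

5476.49 MiB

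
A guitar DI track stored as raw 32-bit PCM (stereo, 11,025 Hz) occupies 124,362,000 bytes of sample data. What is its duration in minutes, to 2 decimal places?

Byte rate = 11,025 × 4 × 2 = 88,200 bytes/s.
Duration = 124,362,000 / 88,200 = 1,410 s.
1,410 s / 60 = 23.50 minutes.

23.50 minutes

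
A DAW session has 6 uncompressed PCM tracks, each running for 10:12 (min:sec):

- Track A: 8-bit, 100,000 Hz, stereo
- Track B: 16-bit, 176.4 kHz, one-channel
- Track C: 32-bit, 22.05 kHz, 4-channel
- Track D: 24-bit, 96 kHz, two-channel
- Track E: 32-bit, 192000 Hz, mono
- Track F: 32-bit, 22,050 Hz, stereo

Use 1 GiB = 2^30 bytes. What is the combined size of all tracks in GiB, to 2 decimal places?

1.38 GiB

10:12 (min:sec) = 612 s.
Track A: 100,000 × 612 × 1 × 2 = 122,400,000 bytes.
Track B: 176,400 × 612 × 2 × 1 = 215,913,600 bytes.
Track C: 22,050 × 612 × 4 × 4 = 215,913,600 bytes.
Track D: 96,000 × 612 × 3 × 2 = 352,512,000 bytes.
Track E: 192,000 × 612 × 4 × 1 = 470,016,000 bytes.
Track F: 22,050 × 612 × 4 × 2 = 107,956,800 bytes.
Total = 1,484,712,000 bytes = 1.38 GiB.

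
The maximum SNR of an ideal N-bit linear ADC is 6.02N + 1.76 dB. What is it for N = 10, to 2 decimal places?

61.96 dB

6.02 × 10 + 1.76 = 61.96 dB.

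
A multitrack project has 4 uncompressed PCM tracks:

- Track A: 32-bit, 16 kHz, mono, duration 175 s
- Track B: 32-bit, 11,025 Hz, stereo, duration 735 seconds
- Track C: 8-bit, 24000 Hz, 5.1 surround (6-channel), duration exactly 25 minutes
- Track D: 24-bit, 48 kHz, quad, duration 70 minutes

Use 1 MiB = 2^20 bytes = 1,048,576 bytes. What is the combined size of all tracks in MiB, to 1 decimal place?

Track A: 16,000 × 175 × 4 × 1 = 11,200,000 bytes.
Track B: 11,025 × 735 × 4 × 2 = 64,827,000 bytes.
Track C: exactly 25 minutes = 1,500 s; 24,000 × 1,500 × 1 × 6 = 216,000,000 bytes.
Track D: 70 minutes = 4,200 s; 48,000 × 4,200 × 3 × 4 = 2,419,200,000 bytes.
Total = 2,711,227,000 bytes = 2585.6 MiB.

2585.6 MiB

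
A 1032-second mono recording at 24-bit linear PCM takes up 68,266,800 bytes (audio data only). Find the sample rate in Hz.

22,050 Hz

Bytes = sample_rate × seconds × bytes_per_sample × channels.
sample_rate = 68,266,800 / (1,032 × 3 × 1) = 68,266,800 / 3,096 = 22,050 Hz.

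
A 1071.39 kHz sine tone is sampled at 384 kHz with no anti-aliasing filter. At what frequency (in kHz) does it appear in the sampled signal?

Nyquist = 384,000/2 = 192,000 Hz; 1,071,390 Hz exceeds it.
Alias = |1,071,390 − 3×384,000| = |1,071,390 − 1,152,000| = 80,610 Hz = 80.61 kHz.

80.61 kHz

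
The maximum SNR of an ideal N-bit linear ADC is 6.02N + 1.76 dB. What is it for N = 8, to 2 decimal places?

6.02 × 8 + 1.76 = 49.92 dB.

49.92 dB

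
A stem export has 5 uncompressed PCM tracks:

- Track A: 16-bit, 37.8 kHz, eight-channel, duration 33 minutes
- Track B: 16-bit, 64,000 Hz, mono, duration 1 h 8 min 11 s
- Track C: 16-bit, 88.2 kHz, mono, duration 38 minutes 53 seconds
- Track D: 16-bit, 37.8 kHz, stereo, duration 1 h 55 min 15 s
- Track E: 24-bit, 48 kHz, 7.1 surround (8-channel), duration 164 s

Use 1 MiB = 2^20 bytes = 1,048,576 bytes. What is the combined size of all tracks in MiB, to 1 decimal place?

3211.2 MiB

Track A: 33 minutes = 1,980 s; 37,800 × 1,980 × 2 × 8 = 1,197,504,000 bytes.
Track B: 1 h 8 min 11 s = 4,091 s; 64,000 × 4,091 × 2 × 1 = 523,648,000 bytes.
Track C: 38 minutes 53 seconds = 2,333 s; 88,200 × 2,333 × 2 × 1 = 411,541,200 bytes.
Track D: 1 h 55 min 15 s = 6,915 s; 37,800 × 6,915 × 2 × 2 = 1,045,548,000 bytes.
Track E: 48,000 × 164 × 3 × 8 = 188,928,000 bytes.
Total = 3,367,169,200 bytes = 3211.2 MiB.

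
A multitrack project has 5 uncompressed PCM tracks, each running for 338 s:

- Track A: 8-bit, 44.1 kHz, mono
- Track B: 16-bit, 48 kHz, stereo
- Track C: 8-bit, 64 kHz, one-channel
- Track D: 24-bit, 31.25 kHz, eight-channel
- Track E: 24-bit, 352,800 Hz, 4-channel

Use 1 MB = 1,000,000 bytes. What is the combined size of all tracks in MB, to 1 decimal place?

1785.9 MB

Track A: 44,100 × 338 × 1 × 1 = 14,905,800 bytes.
Track B: 48,000 × 338 × 2 × 2 = 64,896,000 bytes.
Track C: 64,000 × 338 × 1 × 1 = 21,632,000 bytes.
Track D: 31,250 × 338 × 3 × 8 = 253,500,000 bytes.
Track E: 352,800 × 338 × 3 × 4 = 1,430,956,800 bytes.
Total = 1,785,890,600 bytes = 1785.9 MB.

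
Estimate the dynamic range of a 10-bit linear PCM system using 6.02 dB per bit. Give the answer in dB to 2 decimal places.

10 × 6.02 = 60.20 dB.

60.20 dB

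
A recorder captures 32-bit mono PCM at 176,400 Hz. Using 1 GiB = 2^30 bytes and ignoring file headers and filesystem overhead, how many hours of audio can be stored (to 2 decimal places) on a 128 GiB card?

54.11 hours

Uncompressed byte rate = 176,400 × 4 × 1 = 705,600 bytes/s.
Capacity = 128 × 1,073,741,824 = 137,438,953,472 bytes.
137,438,953,472 / 705,600 ≈ 194783.1 s → 54.11 hours.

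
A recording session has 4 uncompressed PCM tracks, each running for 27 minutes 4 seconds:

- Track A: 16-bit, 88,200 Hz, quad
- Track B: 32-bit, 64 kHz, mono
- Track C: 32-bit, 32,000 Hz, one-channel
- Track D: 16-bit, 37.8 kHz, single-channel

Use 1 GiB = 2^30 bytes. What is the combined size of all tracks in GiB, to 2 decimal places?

27 minutes 4 seconds = 1,624 s.
Track A: 88,200 × 1,624 × 2 × 4 = 1,145,894,400 bytes.
Track B: 64,000 × 1,624 × 4 × 1 = 415,744,000 bytes.
Track C: 32,000 × 1,624 × 4 × 1 = 207,872,000 bytes.
Track D: 37,800 × 1,624 × 2 × 1 = 122,774,400 bytes.
Total = 1,892,284,800 bytes = 1.76 GiB.

1.76 GiB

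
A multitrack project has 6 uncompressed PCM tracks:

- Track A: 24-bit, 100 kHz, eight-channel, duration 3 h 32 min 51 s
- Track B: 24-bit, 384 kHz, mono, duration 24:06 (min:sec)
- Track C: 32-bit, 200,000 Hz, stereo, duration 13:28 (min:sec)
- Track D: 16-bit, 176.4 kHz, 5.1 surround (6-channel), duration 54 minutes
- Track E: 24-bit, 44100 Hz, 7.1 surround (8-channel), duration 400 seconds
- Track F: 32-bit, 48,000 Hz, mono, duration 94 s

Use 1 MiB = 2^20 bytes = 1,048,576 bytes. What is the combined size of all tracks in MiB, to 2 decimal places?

Track A: 3 h 32 min 51 s = 12,771 s; 100,000 × 12,771 × 3 × 8 = 30,650,400,000 bytes.
Track B: 24:06 (min:sec) = 1,446 s; 384,000 × 1,446 × 3 × 1 = 1,665,792,000 bytes.
Track C: 13:28 (min:sec) = 808 s; 200,000 × 808 × 4 × 2 = 1,292,800,000 bytes.
Track D: 54 minutes = 3,240 s; 176,400 × 3,240 × 2 × 6 = 6,858,432,000 bytes.
Track E: 44,100 × 400 × 3 × 8 = 423,360,000 bytes.
Track F: 48,000 × 94 × 4 × 1 = 18,048,000 bytes.
Total = 40,908,832,000 bytes = 39013.70 MiB.

39013.70 MiB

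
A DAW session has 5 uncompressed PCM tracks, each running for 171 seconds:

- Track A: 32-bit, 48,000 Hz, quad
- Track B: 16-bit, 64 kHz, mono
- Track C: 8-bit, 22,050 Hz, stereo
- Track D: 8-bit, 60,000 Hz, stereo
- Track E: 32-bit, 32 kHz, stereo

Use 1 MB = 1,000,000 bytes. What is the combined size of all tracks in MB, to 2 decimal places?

225.05 MB

Track A: 48,000 × 171 × 4 × 4 = 131,328,000 bytes.
Track B: 64,000 × 171 × 2 × 1 = 21,888,000 bytes.
Track C: 22,050 × 171 × 1 × 2 = 7,541,100 bytes.
Track D: 60,000 × 171 × 1 × 2 = 20,520,000 bytes.
Track E: 32,000 × 171 × 4 × 2 = 43,776,000 bytes.
Total = 225,053,100 bytes = 225.05 MB.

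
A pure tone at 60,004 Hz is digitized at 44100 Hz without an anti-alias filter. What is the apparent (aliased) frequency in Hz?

Nyquist = 44,100/2 = 22,050 Hz; 60,004 Hz exceeds it.
Alias = |60,004 − 1×44,100| = |60,004 − 44,100| = 15,904 Hz.

15,904 Hz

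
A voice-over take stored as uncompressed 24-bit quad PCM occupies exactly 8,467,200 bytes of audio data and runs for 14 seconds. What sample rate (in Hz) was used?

Bytes = sample_rate × seconds × bytes_per_sample × channels.
sample_rate = 8,467,200 / (14 × 3 × 4) = 8,467,200 / 168 = 50,400 Hz.

50,400 Hz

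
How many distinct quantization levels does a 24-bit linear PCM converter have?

2^24 = 16,777,216.

16,777,216 levels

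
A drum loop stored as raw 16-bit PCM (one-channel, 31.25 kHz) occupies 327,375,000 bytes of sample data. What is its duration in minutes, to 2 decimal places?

87.30 minutes

Byte rate = 31,250 × 2 × 1 = 62,500 bytes/s.
Duration = 327,375,000 / 62,500 = 5,238 s.
5,238 s / 60 = 87.30 minutes.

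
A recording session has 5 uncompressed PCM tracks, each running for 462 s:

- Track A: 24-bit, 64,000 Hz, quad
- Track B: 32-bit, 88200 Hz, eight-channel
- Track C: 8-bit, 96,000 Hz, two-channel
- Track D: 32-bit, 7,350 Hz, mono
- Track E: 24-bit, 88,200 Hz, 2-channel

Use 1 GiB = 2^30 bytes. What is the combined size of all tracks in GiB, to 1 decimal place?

1.9 GiB

Track A: 64,000 × 462 × 3 × 4 = 354,816,000 bytes.
Track B: 88,200 × 462 × 4 × 8 = 1,303,948,800 bytes.
Track C: 96,000 × 462 × 1 × 2 = 88,704,000 bytes.
Track D: 7,350 × 462 × 4 × 1 = 13,582,800 bytes.
Track E: 88,200 × 462 × 3 × 2 = 244,490,400 bytes.
Total = 2,005,542,000 bytes = 1.9 GiB.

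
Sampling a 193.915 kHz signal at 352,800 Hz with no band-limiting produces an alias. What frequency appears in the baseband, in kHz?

158.885 kHz

Nyquist = 352,800/2 = 176,400 Hz; 193,915 Hz exceeds it.
Alias = |193,915 − 1×352,800| = |193,915 − 352,800| = 158,885 Hz = 158.885 kHz.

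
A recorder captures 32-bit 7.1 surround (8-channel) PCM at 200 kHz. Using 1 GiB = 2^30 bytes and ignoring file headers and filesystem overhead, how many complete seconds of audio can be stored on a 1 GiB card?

Uncompressed byte rate = 200,000 × 4 × 8 = 6,400,000 bytes/s.
Capacity = 1 × 1,073,741,824 = 1,073,741,824 bytes.
1,073,741,824 / 6,400,000 ≈ 167.77 s → 167 seconds.

167 seconds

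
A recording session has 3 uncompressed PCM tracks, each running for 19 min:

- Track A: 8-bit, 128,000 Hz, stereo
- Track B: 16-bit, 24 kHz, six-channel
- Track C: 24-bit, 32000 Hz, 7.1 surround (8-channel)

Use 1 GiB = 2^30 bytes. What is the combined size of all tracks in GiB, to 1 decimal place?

19 min = 1,140 s.
Track A: 128,000 × 1,140 × 1 × 2 = 291,840,000 bytes.
Track B: 24,000 × 1,140 × 2 × 6 = 328,320,000 bytes.
Track C: 32,000 × 1,140 × 3 × 8 = 875,520,000 bytes.
Total = 1,495,680,000 bytes = 1.4 GiB.

1.4 GiB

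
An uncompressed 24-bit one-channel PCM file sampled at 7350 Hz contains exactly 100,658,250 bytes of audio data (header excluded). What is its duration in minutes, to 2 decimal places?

76.08 minutes

Byte rate = 7,350 × 3 × 1 = 22,050 bytes/s.
Duration = 100,658,250 / 22,050 = 4,565 s.
4,565 s / 60 = 76.08 minutes.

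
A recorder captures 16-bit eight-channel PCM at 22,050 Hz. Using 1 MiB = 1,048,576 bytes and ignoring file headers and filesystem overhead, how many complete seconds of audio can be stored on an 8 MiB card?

23 seconds

Uncompressed byte rate = 22,050 × 2 × 8 = 352,800 bytes/s.
Capacity = 8 × 1,048,576 = 8,388,608 bytes.
8,388,608 / 352,800 ≈ 23.78 s → 23 seconds.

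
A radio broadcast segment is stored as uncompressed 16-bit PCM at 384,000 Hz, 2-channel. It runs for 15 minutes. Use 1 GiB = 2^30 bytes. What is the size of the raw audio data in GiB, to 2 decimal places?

Duration = 15 minutes = 900 s.
Bytes = 384,000 samples/s × 900 s × 2 bytes/sample × 2 ch = 1,382,400,000 bytes.
1,382,400,000 / 1,073,741,824 = 1.29 GiB.

1.29 GiB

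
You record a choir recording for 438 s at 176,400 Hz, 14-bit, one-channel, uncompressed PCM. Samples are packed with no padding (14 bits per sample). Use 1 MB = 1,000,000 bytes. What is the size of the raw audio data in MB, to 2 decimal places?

135.21 MB

Bits = 176,400 × 438 × 14 × 1 = 1,081,684,800 bits = 135,210,600 bytes.
135,210,600 / 1,000,000 = 135.21 MB.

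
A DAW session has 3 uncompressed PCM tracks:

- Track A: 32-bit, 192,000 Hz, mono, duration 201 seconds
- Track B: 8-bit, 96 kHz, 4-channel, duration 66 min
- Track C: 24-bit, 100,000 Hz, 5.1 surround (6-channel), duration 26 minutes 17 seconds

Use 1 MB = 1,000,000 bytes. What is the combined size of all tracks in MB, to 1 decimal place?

Track A: 192,000 × 201 × 4 × 1 = 154,368,000 bytes.
Track B: 66 min = 3,960 s; 96,000 × 3,960 × 1 × 4 = 1,520,640,000 bytes.
Track C: 26 minutes 17 seconds = 1,577 s; 100,000 × 1,577 × 3 × 6 = 2,838,600,000 bytes.
Total = 4,513,608,000 bytes = 4513.6 MB.

4513.6 MB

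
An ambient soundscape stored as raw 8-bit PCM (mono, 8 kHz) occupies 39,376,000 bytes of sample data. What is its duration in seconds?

Byte rate = 8,000 × 1 × 1 = 8,000 bytes/s.
Duration = 39,376,000 / 8,000 = 4,922 s.

4,922 seconds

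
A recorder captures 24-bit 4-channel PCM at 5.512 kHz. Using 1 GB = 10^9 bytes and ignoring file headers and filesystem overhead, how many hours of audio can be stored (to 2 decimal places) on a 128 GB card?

537.55 hours

Uncompressed byte rate = 5,512 × 3 × 4 = 66,144 bytes/s.
Capacity = 128 × 1,000,000,000 = 128,000,000,000 bytes.
128,000,000,000 / 66,144 ≈ 1935171.75 s → 537.55 hours.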